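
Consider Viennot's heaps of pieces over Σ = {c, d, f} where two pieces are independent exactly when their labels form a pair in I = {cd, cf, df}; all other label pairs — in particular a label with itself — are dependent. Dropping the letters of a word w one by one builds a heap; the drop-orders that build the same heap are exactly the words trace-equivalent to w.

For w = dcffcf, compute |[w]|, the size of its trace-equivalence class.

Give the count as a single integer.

0(d) covers ∅
1(c) covers ∅
2(f) covers ∅
3(f) covers 2:f
4(c) covers 1:c
5(f) covers 3:f
floor of heap: 0:d, 1:c, 2:f
completions by unplaced set U, small U first (add the entries for U minus each lowest piece of U):
  |U|=1: {0}:1  {4}:1  {5}:1
  |U|=2: {0,4}:2  {0,5}:2  {1,4}:1  {3,5}:1  {4,5}:2
  |U|=3: {0,1,4}:3  {0,3,5}:3  {0,4,5}:6  {1,4,5}:3  {2,3,5}:1  {3,4,5}:3
  |U|=4: {0,1,4,5}:12  {0,2,3,5}:4  {0,3,4,5}:12  {1,3,4,5}:6  {2,3,4,5}:4
  start at 0(d): 10
  start at 1(c): 20
  start at 2(f): 30
sum over floor = 60

60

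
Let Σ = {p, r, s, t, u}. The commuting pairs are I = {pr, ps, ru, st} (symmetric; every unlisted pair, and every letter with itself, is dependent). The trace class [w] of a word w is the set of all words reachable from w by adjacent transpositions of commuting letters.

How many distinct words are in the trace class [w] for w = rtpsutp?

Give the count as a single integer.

#0=r has no predecessor
#1=t depends on [0:r]
#2=p depends on [1:t]
#3=s depends on [0:r]
#4=u depends on [2:p, 3:s]
#5=t depends on [4:u]
#6=p depends on [5:t]
sources: [0:r]
N(rest) = Σ N(rest − s) over sources s of rest; N(one piece) = 1:
  size 1 → [6]=1
  size 2 → [5,6]=1
  size 3 → [4,5,6]=1
  size 4 → [2,4,5,6]=1  [3,4,5,6]=1
  size 5 → [1,2,4,5,6]=1  [2,3,4,5,6]=2
  first=0(r) contributes 3

3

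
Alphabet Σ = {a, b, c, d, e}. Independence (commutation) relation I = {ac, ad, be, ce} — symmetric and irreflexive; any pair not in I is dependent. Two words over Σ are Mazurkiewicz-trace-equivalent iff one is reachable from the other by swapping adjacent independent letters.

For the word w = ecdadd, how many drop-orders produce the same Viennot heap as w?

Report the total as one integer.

9

0(e) covers ∅
1(c) covers ∅
2(d) covers 0:e, 1:c
3(a) covers 0:e
4(d) covers 2:d
5(d) covers 4:d
floor of heap: 0:e, 1:c
completions by unplaced set U, small U first (add the entries for U minus each lowest piece of U):
  |U|=1: {3}:1  {5}:1
  |U|=2: {3,5}:2  {4,5}:1
  |U|=3: {2,4,5}:1  {3,4,5}:3
  |U|=4: {1,2,4,5}:1  {2,3,4,5}:4
  start at 0(e): 5
  start at 1(c): 4
sum over floor = 9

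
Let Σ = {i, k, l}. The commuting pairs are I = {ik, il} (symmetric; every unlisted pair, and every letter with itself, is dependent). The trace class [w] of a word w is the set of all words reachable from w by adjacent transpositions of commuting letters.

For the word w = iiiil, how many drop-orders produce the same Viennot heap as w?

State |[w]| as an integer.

5

0(i) covers ∅
1(i) covers 0:i
2(i) covers 1:i
3(i) covers 2:i
4(l) covers ∅
floor of heap: 0:i, 4:l
completions by unplaced set U, small U first (add the entries for U minus each lowest piece of U):
  |U|=1: {3}:1  {4}:1
  |U|=2: {2,3}:1  {3,4}:2
  |U|=3: {1,2,3}:1  {2,3,4}:3
  start at 0(i): 4
  start at 4(l): 1
sum over floor = 5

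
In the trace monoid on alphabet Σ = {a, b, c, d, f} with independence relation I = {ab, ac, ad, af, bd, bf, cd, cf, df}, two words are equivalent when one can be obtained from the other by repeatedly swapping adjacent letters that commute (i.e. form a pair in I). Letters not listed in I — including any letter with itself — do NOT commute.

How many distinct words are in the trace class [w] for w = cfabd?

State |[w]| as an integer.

60

0(c) covers ∅
1(f) covers ∅
2(a) covers ∅
3(b) covers 0:c
4(d) covers ∅
floor of heap: 0:c, 1:f, 2:a, 4:d
completions by unplaced set U, small U first (add the entries for U minus each lowest piece of U):
  |U|=1: {1}:1  {2}:1  {3}:1  {4}:1
  |U|=2: {0,3}:1  {1,2}:2  {1,3}:2  {1,4}:2  {2,3}:2  {2,4}:2  {3,4}:2
  |U|=3: {0,1,3}:3  {0,2,3}:3  {0,3,4}:3  {1,2,3}:6  {1,2,4}:6  {1,3,4}:6  {2,3,4}:6
  start at 0(c): 24
  start at 1(f): 12
  start at 2(a): 12
  start at 4(d): 12
sum over floor = 60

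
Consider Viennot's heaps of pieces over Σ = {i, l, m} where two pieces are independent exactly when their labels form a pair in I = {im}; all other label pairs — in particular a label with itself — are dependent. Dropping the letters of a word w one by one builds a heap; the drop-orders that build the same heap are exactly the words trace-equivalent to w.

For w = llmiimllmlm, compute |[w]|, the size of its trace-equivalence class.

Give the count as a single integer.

6

#0=l has no predecessor
#1=l depends on [0:l]
#2=m depends on [1:l]
#3=i depends on [1:l]
#4=i depends on [3:i]
#5=m depends on [2:m]
#6=l depends on [4:i, 5:m]
#7=l depends on [6:l]
#8=m depends on [7:l]
#9=l depends on [8:m]
#10=m depends on [9:l]
sources: [0:l]
N(rest) = Σ N(rest − s) over sources s of rest; N(one piece) = 1:
  size 1 → [10]=1
  size 2 → [9,10]=1
  size 3 → [8,9,10]=1
  size 4 → [7,8,9,10]=1
  size 5 → [6,7,8,9,10]=1
  size 6 → [4,6,7,8,9,10]=1  [5,6,7,8,9,10]=1
  size 7 → [2,5,6,7,8,9,10]=1  [3,4,6,7,8,9,10]=1  [4,5,6,7,8,9,10]=2
  size 8 → [2,4,5,6,7,8,9,10]=3  [3,4,5,6,7,8,9,10]=3
  size 9 → [2,3,4,5,6,7,8,9,10]=6
  first=0(l) contributes 6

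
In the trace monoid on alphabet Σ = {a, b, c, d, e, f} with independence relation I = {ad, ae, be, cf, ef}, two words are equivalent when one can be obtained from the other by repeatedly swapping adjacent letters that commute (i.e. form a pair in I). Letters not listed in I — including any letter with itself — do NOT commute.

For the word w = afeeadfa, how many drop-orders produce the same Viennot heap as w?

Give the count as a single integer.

16

drop 0:a onto floor
drop 1:f onto {0:a}
drop 2:e onto floor
drop 3:e onto {2:e}
drop 4:a onto {1:f}
drop 5:d onto {1:f, 3:e}
drop 6:f onto {4:a, 5:d}
drop 7:a onto {6:f}
ground layer = {0:a, 2:e}
drop-orders for the pieces not yet dropped (sum over which currently-grounded one goes next):
  1 to go: {7} 1
  2 to go: {6,7} 1
  3 to go: {4,6,7} 1  {5,6,7} 1
  4 to go: {3,5,6,7} 1  {4,5,6,7} 2
  5 to go: {1,4,5,6,7} 2  {2,3,5,6,7} 1  {3,4,5,6,7} 3
  6 to go: {0,1,4,5,6,7} 2  {1,3,4,5,6,7} 5  {2,3,4,5,6,7} 4
  if 0:a drops first: 9 orders
  if 2:e drops first: 7 orders
heap linearizations: 16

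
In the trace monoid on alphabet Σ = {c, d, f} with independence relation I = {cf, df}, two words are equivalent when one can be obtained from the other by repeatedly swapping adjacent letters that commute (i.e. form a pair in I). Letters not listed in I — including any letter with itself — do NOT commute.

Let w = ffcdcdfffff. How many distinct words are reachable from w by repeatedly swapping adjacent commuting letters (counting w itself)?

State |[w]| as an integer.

330

#0=f has no predecessor
#1=f depends on [0:f]
#2=c has no predecessor
#3=d depends on [2:c]
#4=c depends on [3:d]
#5=d depends on [4:c]
#6=f depends on [1:f]
#7=f depends on [6:f]
#8=f depends on [7:f]
#9=f depends on [8:f]
#10=f depends on [9:f]
sources: [0:f, 2:c]
N(rest) = Σ N(rest − s) over sources s of rest; N(one piece) = 1:
  size 1 → [5]=1  [10]=1
  size 2 → [4,5]=1  [5,10]=2  [9,10]=1
  size 3 → [3,4,5]=1  [4,5,10]=3  [5,9,10]=3  [8,9,10]=1
  size 4 → [2,3,4,5]=1  [3,4,5,10]=4  [4,5,9,10]=6  [5,8,9,10]=4  [7,8,9,10]=1
  size 5 → [2,3,4,5,10]=5  [3,4,5,9,10]=10  [4,5,8,9,10]=10  [5,7,8,9,10]=5  [6,7,8,9,10]=1
  size 6 → [1,6,7,8,9,10]=1  [2,3,4,5,9,10]=15  [3,4,5,8,9,10]=20  [4,5,7,8,9,10]=15  [5,6,7,8,9,10]=6
  size 7 → [0,1,6,7,8,9,10]=1  [1,5,6,7,8,9,10]=7  [2,3,4,5,8,9,10]=35  [3,4,5,7,8,9,10]=35  [4,5,6,7,8,9,10]=21
  size 8 → [0,1,5,6,7,8,9,10]=8  [1,4,5,6,7,8,9,10]=28  [2,3,4,5,7,8,9,10]=70  [3,4,5,6,7,8,9,10]=56
  size 9 → [0,1,4,5,6,7,8,9,10]=36  [1,3,4,5,6,7,8,9,10]=84  [2,3,4,5,6,7,8,9,10]=126
  first=0(f) contributes 210
  first=2(c) contributes 120
|[w]| = 330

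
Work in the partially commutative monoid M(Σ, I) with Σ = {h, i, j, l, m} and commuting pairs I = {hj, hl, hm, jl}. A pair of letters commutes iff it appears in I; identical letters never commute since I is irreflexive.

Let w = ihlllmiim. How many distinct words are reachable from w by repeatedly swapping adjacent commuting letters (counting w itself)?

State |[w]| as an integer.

piece 0:i — minimal
piece 1:h rests on {0:i}
piece 2:l rests on {0:i}
piece 3:l rests on {2:l}
piece 4:l rests on {3:l}
piece 5:m rests on {4:l}
piece 6:i rests on {1:h, 5:m}
piece 7:i rests on {6:i}
piece 8:m rests on {7:i}
minimal pieces: {0:i}
ways to finish when only these pieces remain (= sum over removing one remaining piece with nothing left below it):
  1 left: {8}→1
  2 left: {7,8}→1
  3 left: {6,7,8}→1
  4 left: {1,6,7,8}→1  {5,6,7,8}→1
  5 left: {1,5,6,7,8}→2  {4,5,6,7,8}→1
  6 left: {1,4,5,6,7,8}→3  {3,4,5,6,7,8}→1
  7 left: {1,3,4,5,6,7,8}→4  {2,3,4,5,6,7,8}→1
  placing 0:i first → 5 extensions

5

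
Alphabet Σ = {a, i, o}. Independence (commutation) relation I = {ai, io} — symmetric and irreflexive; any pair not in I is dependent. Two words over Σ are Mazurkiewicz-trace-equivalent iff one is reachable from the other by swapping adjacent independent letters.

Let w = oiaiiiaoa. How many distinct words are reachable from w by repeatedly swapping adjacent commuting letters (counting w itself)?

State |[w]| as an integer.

126

0(o) covers ∅
1(i) covers ∅
2(a) covers 0:o
3(i) covers 1:i
4(i) covers 3:i
5(i) covers 4:i
6(a) covers 2:a
7(o) covers 6:a
8(a) covers 7:o
floor of heap: 0:o, 1:i
completions by unplaced set U, small U first (add the entries for U minus each lowest piece of U):
  |U|=1: {5}:1  {8}:1
  |U|=2: {4,5}:1  {5,8}:2  {7,8}:1
  |U|=3: {3,4,5}:1  {4,5,8}:3  {5,7,8}:3  {6,7,8}:1
  |U|=4: {1,3,4,5}:1  {2,6,7,8}:1  {3,4,5,8}:4  {4,5,7,8}:6  {5,6,7,8}:4
  |U|=5: {0,2,6,7,8}:1  {1,3,4,5,8}:5  {2,5,6,7,8}:5  {3,4,5,7,8}:10  {4,5,6,7,8}:10
  |U|=6: {0,2,5,6,7,8}:6  {1,3,4,5,7,8}:15  {2,4,5,6,7,8}:15  {3,4,5,6,7,8}:20
  |U|=7: {0,2,4,5,6,7,8}:21  {1,3,4,5,6,7,8}:35  {2,3,4,5,6,7,8}:35
  start at 0(o): 70
  start at 1(i): 56
sum over floor = 126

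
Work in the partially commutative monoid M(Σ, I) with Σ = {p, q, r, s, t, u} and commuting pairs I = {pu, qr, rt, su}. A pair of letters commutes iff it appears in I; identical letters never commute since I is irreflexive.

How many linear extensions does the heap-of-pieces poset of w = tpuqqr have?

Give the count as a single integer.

piece 0:t — minimal
piece 1:p rests on {0:t}
piece 2:u rests on {0:t}
piece 3:q rests on {1:p, 2:u}
piece 4:q rests on {3:q}
piece 5:r rests on {1:p, 2:u}
minimal pieces: {0:t}
ways to finish when only these pieces remain (= sum over removing one remaining piece with nothing left below it):
  1 left: {4}→1  {5}→1
  2 left: {3,4}→1  {4,5}→2
  3 left: {3,4,5}→3
  4 left: {1,3,4,5}→3  {2,3,4,5}→3
  placing 0:t first → 6 extensions

6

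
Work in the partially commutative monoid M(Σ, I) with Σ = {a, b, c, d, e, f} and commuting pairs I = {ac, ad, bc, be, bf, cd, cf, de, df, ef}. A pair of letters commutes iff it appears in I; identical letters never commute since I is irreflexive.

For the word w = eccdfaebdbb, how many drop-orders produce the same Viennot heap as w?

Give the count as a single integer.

689

piece 0:e — minimal
piece 1:c rests on {0:e}
piece 2:c rests on {1:c}
piece 3:d — minimal
piece 4:f — minimal
piece 5:a rests on {0:e, 4:f}
piece 6:e rests on {2:c, 5:a}
piece 7:b rests on {3:d, 5:a}
piece 8:d rests on {7:b}
piece 9:b rests on {8:d}
piece 10:b rests on {9:b}
minimal pieces: {0:e, 3:d, 4:f}
ways to finish when only these pieces remain (= sum over removing one remaining piece with nothing left below it):
  1 left: {6}→1  {10}→1
  2 left: {2,6}→1  {6,10}→2  {9,10}→1
  3 left: {1,2,6}→1  {2,6,10}→3  {6,9,10}→3  {8,9,10}→1
  4 left: {1,2,6,10}→4  {2,6,9,10}→6  {6,8,9,10}→4  {7,8,9,10}→1
  5 left: {1,2,6,9,10}→10  {2,6,8,9,10}→10  {3,7,8,9,10}→1  {6,7,8,9,10}→5
  6 left: {1,2,6,8,9,10}→20  {2,6,7,8,9,10}→15  {3,6,7,8,9,10}→6  {5,6,7,8,9,10}→5
  7 left: {1,2,6,7,8,9,10}→35  {2,3,6,7,8,9,10}→21  {2,5,6,7,8,9,10}→20  {3,5,6,7,8,9,10}→11  {4,5,6,7,8,9,10}→5
  8 left: {1,2,3,6,7,8,9,10}→56  {1,2,5,6,7,8,9,10}→55  {2,3,5,6,7,8,9,10}→52  {2,4,5,6,7,8,9,10}→25  {3,4,5,6,7,8,9,10}→16
  9 left: {0,1,2,5,6,7,8,9,10}→55  {1,2,3,5,6,7,8,9,10}→163  {1,2,4,5,6,7,8,9,10}→80  {2,3,4,5,6,7,8,9,10}→93
  placing 0:e first → 336 extensions
  placing 3:d first → 135 extensions
  placing 4:f first → 218 extensions
total linear extensions = 689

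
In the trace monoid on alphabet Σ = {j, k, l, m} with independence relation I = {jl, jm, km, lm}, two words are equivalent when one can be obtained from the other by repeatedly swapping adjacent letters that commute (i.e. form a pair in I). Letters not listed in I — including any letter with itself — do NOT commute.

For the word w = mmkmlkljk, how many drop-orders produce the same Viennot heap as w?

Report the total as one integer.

piece 0:m — minimal
piece 1:m rests on {0:m}
piece 2:k — minimal
piece 3:m rests on {1:m}
piece 4:l rests on {2:k}
piece 5:k rests on {4:l}
piece 6:l rests on {5:k}
piece 7:j rests on {5:k}
piece 8:k rests on {6:l, 7:j}
minimal pieces: {0:m, 2:k}
ways to finish when only these pieces remain (= sum over removing one remaining piece with nothing left below it):
  1 left: {3}→1  {8}→1
  2 left: {1,3}→1  {3,8}→2  {6,8}→1  {7,8}→1
  3 left: {0,1,3}→1  {1,3,8}→3  {3,6,8}→3  {3,7,8}→3  {6,7,8}→2
  4 left: {0,1,3,8}→4  {1,3,6,8}→6  {1,3,7,8}→6  {3,6,7,8}→8  {5,6,7,8}→2
  5 left: {0,1,3,6,8}→10  {0,1,3,7,8}→10  {1,3,6,7,8}→20  {3,5,6,7,8}→10  {4,5,6,7,8}→2
  6 left: {0,1,3,6,7,8}→40  {1,3,5,6,7,8}→30  {2,4,5,6,7,8}→2  {3,4,5,6,7,8}→12
  7 left: {0,1,3,5,6,7,8}→70  {1,3,4,5,6,7,8}→42  {2,3,4,5,6,7,8}→14
  placing 0:m first → 56 extensions
  placing 2:k first → 112 extensions
total linear extensions = 168

168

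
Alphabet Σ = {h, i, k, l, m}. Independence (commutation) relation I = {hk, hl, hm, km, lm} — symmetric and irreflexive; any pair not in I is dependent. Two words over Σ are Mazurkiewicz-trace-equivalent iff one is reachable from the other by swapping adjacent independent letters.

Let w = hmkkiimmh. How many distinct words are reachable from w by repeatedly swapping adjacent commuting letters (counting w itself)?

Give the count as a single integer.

#0=h has no predecessor
#1=m has no predecessor
#2=k has no predecessor
#3=k depends on [2:k]
#4=i depends on [0:h, 1:m, 3:k]
#5=i depends on [4:i]
#6=m depends on [5:i]
#7=m depends on [6:m]
#8=h depends on [5:i]
sources: [0:h, 1:m, 2:k]
N(rest) = Σ N(rest − s) over sources s of rest; N(one piece) = 1:
  size 1 → [7]=1  [8]=1
  size 2 → [6,7]=1  [7,8]=2
  size 3 → [6,7,8]=3
  size 4 → [5,6,7,8]=3
  size 5 → [4,5,6,7,8]=3
  size 6 → [0,4,5,6,7,8]=3  [1,4,5,6,7,8]=3  [3,4,5,6,7,8]=3
  size 7 → [0,1,4,5,6,7,8]=6  [0,3,4,5,6,7,8]=6  [1,3,4,5,6,7,8]=6  [2,3,4,5,6,7,8]=3
  first=0(h) contributes 9
  first=1(m) contributes 9
  first=2(k) contributes 18
|[w]| = 36

36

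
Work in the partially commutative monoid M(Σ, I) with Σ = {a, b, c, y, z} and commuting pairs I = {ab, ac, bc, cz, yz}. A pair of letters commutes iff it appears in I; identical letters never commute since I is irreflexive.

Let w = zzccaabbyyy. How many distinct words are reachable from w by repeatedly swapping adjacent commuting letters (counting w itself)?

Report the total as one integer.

piece 0:z — minimal
piece 1:z rests on {0:z}
piece 2:c — minimal
piece 3:c rests on {2:c}
piece 4:a rests on {1:z}
piece 5:a rests on {4:a}
piece 6:b rests on {1:z}
piece 7:b rests on {6:b}
piece 8:y rests on {3:c, 5:a, 7:b}
piece 9:y rests on {8:y}
piece 10:y rests on {9:y}
minimal pieces: {0:z, 2:c}
ways to finish when only these pieces remain (= sum over removing one remaining piece with nothing left below it):
  1 left: {10}→1
  2 left: {9,10}→1
  3 left: {8,9,10}→1
  4 left: {3,8,9,10}→1  {5,8,9,10}→1  {7,8,9,10}→1
  5 left: {2,3,8,9,10}→1  {3,5,8,9,10}→2  {3,7,8,9,10}→2  {4,5,8,9,10}→1  {5,7,8,9,10}→2  {6,7,8,9,10}→1
  6 left: {2,3,5,8,9,10}→3  {2,3,7,8,9,10}→3  {3,4,5,8,9,10}→3  {3,5,7,8,9,10}→6  {3,6,7,8,9,10}→3  {4,5,7,8,9,10}→3  {5,6,7,8,9,10}→3
  7 left: {2,3,4,5,8,9,10}→6  {2,3,5,7,8,9,10}→12  {2,3,6,7,8,9,10}→6  {3,4,5,7,8,9,10}→12  {3,5,6,7,8,9,10}→12  {4,5,6,7,8,9,10}→6
  8 left: {1,4,5,6,7,8,9,10}→6  {2,3,4,5,7,8,9,10}→30  {2,3,5,6,7,8,9,10}→30  {3,4,5,6,7,8,9,10}→30
  9 left: {0,1,4,5,6,7,8,9,10}→6  {1,3,4,5,6,7,8,9,10}→36  {2,3,4,5,6,7,8,9,10}→90
  placing 0:z first → 126 extensions
  placing 2:c first → 42 extensions
total linear extensions = 168

168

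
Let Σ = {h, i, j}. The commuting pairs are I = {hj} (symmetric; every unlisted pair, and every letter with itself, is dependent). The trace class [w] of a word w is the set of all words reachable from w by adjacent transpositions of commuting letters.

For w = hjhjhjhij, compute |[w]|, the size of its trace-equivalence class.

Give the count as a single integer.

0(h) covers ∅
1(j) covers ∅
2(h) covers 0:h
3(j) covers 1:j
4(h) covers 2:h
5(j) covers 3:j
6(h) covers 4:h
7(i) covers 5:j, 6:h
8(j) covers 7:i
floor of heap: 0:h, 1:j
completions by unplaced set U, small U first (add the entries for U minus each lowest piece of U):
  |U|=1: {8}:1
  |U|=2: {7,8}:1
  |U|=3: {5,7,8}:1  {6,7,8}:1
  |U|=4: {3,5,7,8}:1  {4,6,7,8}:1  {5,6,7,8}:2
  |U|=5: {1,3,5,7,8}:1  {2,4,6,7,8}:1  {3,5,6,7,8}:3  {4,5,6,7,8}:3
  |U|=6: {0,2,4,6,7,8}:1  {1,3,5,6,7,8}:4  {2,4,5,6,7,8}:4  {3,4,5,6,7,8}:6
  |U|=7: {0,2,4,5,6,7,8}:5  {1,3,4,5,6,7,8}:10  {2,3,4,5,6,7,8}:10
  start at 0(h): 20
  start at 1(j): 15
sum over floor = 35

35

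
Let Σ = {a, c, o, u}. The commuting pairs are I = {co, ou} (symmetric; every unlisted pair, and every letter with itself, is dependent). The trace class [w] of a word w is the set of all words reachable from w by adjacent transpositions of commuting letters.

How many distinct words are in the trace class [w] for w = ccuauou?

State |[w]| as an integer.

drop 0:c onto floor
drop 1:c onto {0:c}
drop 2:u onto {1:c}
drop 3:a onto {2:u}
drop 4:u onto {3:a}
drop 5:o onto {3:a}
drop 6:u onto {4:u}
ground layer = {0:c}
drop-orders for the pieces not yet dropped (sum over which currently-grounded one goes next):
  1 to go: {5} 1  {6} 1
  2 to go: {4,6} 1  {5,6} 2
  3 to go: {4,5,6} 3
  4 to go: {3,4,5,6} 3
  5 to go: {2,3,4,5,6} 3
  if 0:c drops first: 3 orders

3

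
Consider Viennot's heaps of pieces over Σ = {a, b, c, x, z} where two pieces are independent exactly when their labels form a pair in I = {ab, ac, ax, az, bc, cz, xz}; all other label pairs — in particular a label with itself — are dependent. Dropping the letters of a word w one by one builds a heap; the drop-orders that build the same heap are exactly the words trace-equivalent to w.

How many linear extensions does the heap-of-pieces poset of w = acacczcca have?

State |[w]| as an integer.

504

#0=a has no predecessor
#1=c has no predecessor
#2=a depends on [0:a]
#3=c depends on [1:c]
#4=c depends on [3:c]
#5=z has no predecessor
#6=c depends on [4:c]
#7=c depends on [6:c]
#8=a depends on [2:a]
sources: [0:a, 1:c, 5:z]
N(rest) = Σ N(rest − s) over sources s of rest; N(one piece) = 1:
  size 1 → [5]=1  [7]=1  [8]=1
  size 2 → [2,8]=1  [5,7]=2  [5,8]=2  [6,7]=1  [7,8]=2
  size 3 → [0,2,8]=1  [2,5,8]=3  [2,7,8]=3  [4,6,7]=1  [5,6,7]=3  [5,7,8]=6  [6,7,8]=3
  size 4 → [0,2,5,8]=4  [0,2,7,8]=4  [2,5,7,8]=12  [2,6,7,8]=6  [3,4,6,7]=1  [4,5,6,7]=4  [4,6,7,8]=4  [5,6,7,8]=12
  size 5 → [0,2,5,7,8]=20  [0,2,6,7,8]=10  [1,3,4,6,7]=1  [2,4,6,7,8]=10  [2,5,6,7,8]=30  [3,4,5,6,7]=5  [3,4,6,7,8]=5  [4,5,6,7,8]=20
  size 6 → [0,2,4,6,7,8]=20  [0,2,5,6,7,8]=60  [1,3,4,5,6,7]=6  [1,3,4,6,7,8]=6  [2,3,4,6,7,8]=15  [2,4,5,6,7,8]=60  [3,4,5,6,7,8]=30
  size 7 → [0,2,3,4,6,7,8]=35  [0,2,4,5,6,7,8]=140  [1,2,3,4,6,7,8]=21  [1,3,4,5,6,7,8]=42  [2,3,4,5,6,7,8]=105
  first=0(a) contributes 168
  first=1(c) contributes 280
  first=5(z) contributes 56
|[w]| = 504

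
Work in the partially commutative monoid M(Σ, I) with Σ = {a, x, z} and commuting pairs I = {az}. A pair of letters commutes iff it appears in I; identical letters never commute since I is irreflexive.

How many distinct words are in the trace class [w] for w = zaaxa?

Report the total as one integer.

0(z) covers ∅
1(a) covers ∅
2(a) covers 1:a
3(x) covers 0:z, 2:a
4(a) covers 3:x
floor of heap: 0:z, 1:a
completions by unplaced set U, small U first (add the entries for U minus each lowest piece of U):
  |U|=1: {4}:1
  |U|=2: {3,4}:1
  |U|=3: {0,3,4}:1  {2,3,4}:1
  start at 0(z): 1
  start at 1(a): 2
sum over floor = 3

3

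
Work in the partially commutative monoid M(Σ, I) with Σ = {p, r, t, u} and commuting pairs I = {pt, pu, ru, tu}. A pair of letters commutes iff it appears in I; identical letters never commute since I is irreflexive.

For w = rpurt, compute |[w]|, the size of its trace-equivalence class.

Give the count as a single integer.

drop 0:r onto floor
drop 1:p onto {0:r}
drop 2:u onto floor
drop 3:r onto {1:p}
drop 4:t onto {3:r}
ground layer = {0:r, 2:u}
drop-orders for the pieces not yet dropped (sum over which currently-grounded one goes next):
  1 to go: {2} 1  {4} 1
  2 to go: {2,4} 2  {3,4} 1
  3 to go: {1,3,4} 1  {2,3,4} 3
  if 0:r drops first: 4 orders
  if 2:u drops first: 1 orders
heap linearizations: 5

5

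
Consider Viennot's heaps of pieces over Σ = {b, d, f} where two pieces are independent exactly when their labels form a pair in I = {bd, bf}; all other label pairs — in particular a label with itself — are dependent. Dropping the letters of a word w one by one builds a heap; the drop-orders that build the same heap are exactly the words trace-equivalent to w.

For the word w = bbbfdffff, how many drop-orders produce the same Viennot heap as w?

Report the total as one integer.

drop 0:b onto floor
drop 1:b onto {0:b}
drop 2:b onto {1:b}
drop 3:f onto floor
drop 4:d onto {3:f}
drop 5:f onto {4:d}
drop 6:f onto {5:f}
drop 7:f onto {6:f}
drop 8:f onto {7:f}
ground layer = {0:b, 3:f}
drop-orders for the pieces not yet dropped (sum over which currently-grounded one goes next):
  1 to go: {2} 1  {8} 1
  2 to go: {1,2} 1  {2,8} 2  {7,8} 1
  3 to go: {0,1,2} 1  {1,2,8} 3  {2,7,8} 3  {6,7,8} 1
  4 to go: {0,1,2,8} 4  {1,2,7,8} 6  {2,6,7,8} 4  {5,6,7,8} 1
  5 to go: {0,1,2,7,8} 10  {1,2,6,7,8} 10  {2,5,6,7,8} 5  {4,5,6,7,8} 1
  6 to go: {0,1,2,6,7,8} 20  {1,2,5,6,7,8} 15  {2,4,5,6,7,8} 6  {3,4,5,6,7,8} 1
  7 to go: {0,1,2,5,6,7,8} 35  {1,2,4,5,6,7,8} 21  {2,3,4,5,6,7,8} 7
  if 0:b drops first: 28 orders
  if 3:f drops first: 56 orders
heap linearizations: 84

84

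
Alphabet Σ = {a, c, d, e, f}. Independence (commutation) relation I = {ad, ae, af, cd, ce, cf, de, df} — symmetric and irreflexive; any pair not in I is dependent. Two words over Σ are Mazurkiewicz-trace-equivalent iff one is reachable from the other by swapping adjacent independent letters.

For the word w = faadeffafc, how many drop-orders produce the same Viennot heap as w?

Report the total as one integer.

1260

drop 0:f onto floor
drop 1:a onto floor
drop 2:a onto {1:a}
drop 3:d onto floor
drop 4:e onto {0:f}
drop 5:f onto {4:e}
drop 6:f onto {5:f}
drop 7:a onto {2:a}
drop 8:f onto {6:f}
drop 9:c onto {7:a}
ground layer = {0:f, 1:a, 3:d}
drop-orders for the pieces not yet dropped (sum over which currently-grounded one goes next):
  1 to go: {3} 1  {8} 1  {9} 1
  2 to go: {3,8} 2  {3,9} 2  {6,8} 1  {7,9} 1  {8,9} 2
  3 to go: {2,7,9} 1  {3,6,8} 3  {3,7,9} 3  {3,8,9} 6  {5,6,8} 1  {6,8,9} 3  {7,8,9} 3
  4 to go: {1,2,7,9} 1  {2,3,7,9} 4  {2,7,8,9} 4  {3,5,6,8} 4  {3,6,8,9} 12  {3,7,8,9} 12  {4,5,6,8} 1  {5,6,8,9} 4  {6,7,8,9} 6
  5 to go: {0,4,5,6,8} 1  {1,2,3,7,9} 5  {1,2,7,8,9} 5  {2,3,7,8,9} 20  {2,6,7,8,9} 10  {3,4,5,6,8} 5  {3,5,6,8,9} 20  {3,6,7,8,9} 30  {4,5,6,8,9} 5  {5,6,7,8,9} 10
  6 to go: {0,3,4,5,6,8} 6  {0,4,5,6,8,9} 6  {1,2,3,7,8,9} 30  {1,2,6,7,8,9} 15  {2,3,6,7,8,9} 60  {2,5,6,7,8,9} 20  {3,4,5,6,8,9} 30  {3,5,6,7,8,9} 60  {4,5,6,7,8,9} 15
  7 to go: {0,3,4,5,6,8,9} 42  {0,4,5,6,7,8,9} 21  {1,2,3,6,7,8,9} 105  {1,2,5,6,7,8,9} 35  {2,3,5,6,7,8,9} 140  {2,4,5,6,7,8,9} 35  {3,4,5,6,7,8,9} 105
  8 to go: {0,2,4,5,6,7,8,9} 56  {0,3,4,5,6,7,8,9} 168  {1,2,3,5,6,7,8,9} 280  {1,2,4,5,6,7,8,9} 70  {2,3,4,5,6,7,8,9} 280
  if 0:f drops first: 630 orders
  if 1:a drops first: 504 orders
  if 3:d drops first: 126 orders
heap linearizations: 1260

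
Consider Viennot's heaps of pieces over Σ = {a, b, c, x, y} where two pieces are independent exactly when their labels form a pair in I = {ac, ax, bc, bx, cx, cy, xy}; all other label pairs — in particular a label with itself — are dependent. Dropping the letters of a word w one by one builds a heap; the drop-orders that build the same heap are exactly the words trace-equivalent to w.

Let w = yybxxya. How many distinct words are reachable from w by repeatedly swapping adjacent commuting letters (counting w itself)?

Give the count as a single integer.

21

drop 0:y onto floor
drop 1:y onto {0:y}
drop 2:b onto {1:y}
drop 3:x onto floor
drop 4:x onto {3:x}
drop 5:y onto {2:b}
drop 6:a onto {5:y}
ground layer = {0:y, 3:x}
drop-orders for the pieces not yet dropped (sum over which currently-grounded one goes next):
  1 to go: {4} 1  {6} 1
  2 to go: {3,4} 1  {4,6} 2  {5,6} 1
  3 to go: {2,5,6} 1  {3,4,6} 3  {4,5,6} 3
  4 to go: {1,2,5,6} 1  {2,4,5,6} 4  {3,4,5,6} 6
  5 to go: {0,1,2,5,6} 1  {1,2,4,5,6} 5  {2,3,4,5,6} 10
  if 0:y drops first: 15 orders
  if 3:x drops first: 6 orders
heap linearizations: 21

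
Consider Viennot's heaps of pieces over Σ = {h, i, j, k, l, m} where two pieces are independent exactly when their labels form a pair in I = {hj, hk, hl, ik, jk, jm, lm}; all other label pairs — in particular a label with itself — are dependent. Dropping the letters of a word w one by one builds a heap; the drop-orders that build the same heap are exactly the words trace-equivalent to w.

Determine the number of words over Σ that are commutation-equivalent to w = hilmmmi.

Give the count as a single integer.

piece 0:h — minimal
piece 1:i rests on {0:h}
piece 2:l rests on {1:i}
piece 3:m rests on {1:i}
piece 4:m rests on {3:m}
piece 5:m rests on {4:m}
piece 6:i rests on {2:l, 5:m}
minimal pieces: {0:h}
ways to finish when only these pieces remain (= sum over removing one remaining piece with nothing left below it):
  1 left: {6}→1
  2 left: {2,6}→1  {5,6}→1
  3 left: {2,5,6}→2  {4,5,6}→1
  4 left: {2,4,5,6}→3  {3,4,5,6}→1
  5 left: {2,3,4,5,6}→4
  placing 0:h first → 4 extensions

4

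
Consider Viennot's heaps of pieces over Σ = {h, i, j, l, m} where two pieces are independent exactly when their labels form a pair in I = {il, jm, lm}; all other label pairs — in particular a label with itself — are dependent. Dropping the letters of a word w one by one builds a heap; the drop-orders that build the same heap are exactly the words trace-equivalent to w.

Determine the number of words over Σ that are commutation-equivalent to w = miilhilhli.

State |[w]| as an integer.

16

0(m) covers ∅
1(i) covers 0:m
2(i) covers 1:i
3(l) covers ∅
4(h) covers 2:i, 3:l
5(i) covers 4:h
6(l) covers 4:h
7(h) covers 5:i, 6:l
8(l) covers 7:h
9(i) covers 7:h
floor of heap: 0:m, 3:l
completions by unplaced set U, small U first (add the entries for U minus each lowest piece of U):
  |U|=1: {8}:1  {9}:1
  |U|=2: {8,9}:2
  |U|=3: {7,8,9}:2
  |U|=4: {5,7,8,9}:2  {6,7,8,9}:2
  |U|=5: {5,6,7,8,9}:4
  |U|=6: {4,5,6,7,8,9}:4
  |U|=7: {2,4,5,6,7,8,9}:4  {3,4,5,6,7,8,9}:4
  |U|=8: {1,2,4,5,6,7,8,9}:4  {2,3,4,5,6,7,8,9}:8
  start at 0(m): 12
  start at 3(l): 4
sum over floor = 16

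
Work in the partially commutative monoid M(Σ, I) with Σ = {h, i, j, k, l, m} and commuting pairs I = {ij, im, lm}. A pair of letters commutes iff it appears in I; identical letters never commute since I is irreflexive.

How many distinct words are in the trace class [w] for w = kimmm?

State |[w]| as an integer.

0(k) covers ∅
1(i) covers 0:k
2(m) covers 0:k
3(m) covers 2:m
4(m) covers 3:m
floor of heap: 0:k
completions by unplaced set U, small U first (add the entries for U minus each lowest piece of U):
  |U|=1: {1}:1  {4}:1
  |U|=2: {1,4}:2  {3,4}:1
  |U|=3: {1,3,4}:3  {2,3,4}:1
  start at 0(k): 4

4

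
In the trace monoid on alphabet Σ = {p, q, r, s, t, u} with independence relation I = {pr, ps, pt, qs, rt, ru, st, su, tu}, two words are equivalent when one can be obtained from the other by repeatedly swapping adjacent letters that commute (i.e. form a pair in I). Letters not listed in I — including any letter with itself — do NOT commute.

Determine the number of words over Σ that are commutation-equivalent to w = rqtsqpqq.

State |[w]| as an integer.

drop 0:r onto floor
drop 1:q onto {0:r}
drop 2:t onto {1:q}
drop 3:s onto {0:r}
drop 4:q onto {2:t}
drop 5:p onto {4:q}
drop 6:q onto {5:p}
drop 7:q onto {6:q}
ground layer = {0:r}
drop-orders for the pieces not yet dropped (sum over which currently-grounded one goes next):
  1 to go: {3} 1  {7} 1
  2 to go: {3,7} 2  {6,7} 1
  3 to go: {3,6,7} 3  {5,6,7} 1
  4 to go: {3,5,6,7} 4  {4,5,6,7} 1
  5 to go: {2,4,5,6,7} 1  {3,4,5,6,7} 5
  6 to go: {1,2,4,5,6,7} 1  {2,3,4,5,6,7} 6
  if 0:r drops first: 7 orders

7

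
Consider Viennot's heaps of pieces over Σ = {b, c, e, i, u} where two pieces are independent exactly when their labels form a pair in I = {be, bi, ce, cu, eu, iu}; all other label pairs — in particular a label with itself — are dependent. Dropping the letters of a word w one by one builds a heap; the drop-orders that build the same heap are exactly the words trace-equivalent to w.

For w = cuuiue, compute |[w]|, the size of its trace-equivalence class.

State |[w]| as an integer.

20

#0=c has no predecessor
#1=u has no predecessor
#2=u depends on [1:u]
#3=i depends on [0:c]
#4=u depends on [2:u]
#5=e depends on [3:i]
sources: [0:c, 1:u]
N(rest) = Σ N(rest − s) over sources s of rest; N(one piece) = 1:
  size 1 → [4]=1  [5]=1
  size 2 → [2,4]=1  [3,5]=1  [4,5]=2
  size 3 → [0,3,5]=1  [1,2,4]=1  [2,4,5]=3  [3,4,5]=3
  size 4 → [0,3,4,5]=4  [1,2,4,5]=4  [2,3,4,5]=6
  first=0(c) contributes 10
  first=1(u) contributes 10
|[w]| = 20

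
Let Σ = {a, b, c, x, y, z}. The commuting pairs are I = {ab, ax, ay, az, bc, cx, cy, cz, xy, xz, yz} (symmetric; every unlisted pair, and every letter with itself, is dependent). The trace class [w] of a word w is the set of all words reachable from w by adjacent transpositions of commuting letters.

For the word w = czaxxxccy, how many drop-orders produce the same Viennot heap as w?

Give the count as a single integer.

2520

piece 0:c — minimal
piece 1:z — minimal
piece 2:a rests on {0:c}
piece 3:x — minimal
piece 4:x rests on {3:x}
piece 5:x rests on {4:x}
piece 6:c rests on {2:a}
piece 7:c rests on {6:c}
piece 8:y — minimal
minimal pieces: {0:c, 1:z, 3:x, 8:y}
ways to finish when only these pieces remain (= sum over removing one remaining piece with nothing left below it):
  1 left: {1}→1  {5}→1  {7}→1  {8}→1
  2 left: {1,5}→2  {1,7}→2  {1,8}→2  {4,5}→1  {5,7}→2  {5,8}→2  {6,7}→1  {7,8}→2
  3 left: {1,4,5}→3  {1,5,7}→6  {1,5,8}→6  {1,6,7}→3  {1,7,8}→6  {2,6,7}→1  {3,4,5}→1  {4,5,7}→3  {4,5,8}→3  {5,6,7}→3  {5,7,8}→6  {6,7,8}→3
  4 left: {0,2,6,7}→1  {1,2,6,7}→4  {1,3,4,5}→4  {1,4,5,7}→12  {1,4,5,8}→12  {1,5,6,7}→12  {1,5,7,8}→24  {1,6,7,8}→12  {2,5,6,7}→4  {2,6,7,8}→4  {3,4,5,7}→4  {3,4,5,8}→4  {4,5,6,7}→6  {4,5,7,8}→12  {5,6,7,8}→12
  5 left: {0,1,2,6,7}→5  {0,2,5,6,7}→5  {0,2,6,7,8}→5  {1,2,5,6,7}→20  {1,2,6,7,8}→20  {1,3,4,5,7}→20  {1,3,4,5,8}→20  {1,4,5,6,7}→30  {1,4,5,7,8}→60  {1,5,6,7,8}→60  {2,4,5,6,7}→10  {2,5,6,7,8}→20  {3,4,5,6,7}→10  {3,4,5,7,8}→20  {4,5,6,7,8}→30
  6 left: {0,1,2,5,6,7}→30  {0,1,2,6,7,8}→30  {0,2,4,5,6,7}→15  {0,2,5,6,7,8}→30  {1,2,4,5,6,7}→60  {1,2,5,6,7,8}→120  {1,3,4,5,6,7}→60  {1,3,4,5,7,8}→120  {1,4,5,6,7,8}→180  {2,3,4,5,6,7}→20  {2,4,5,6,7,8}→60  {3,4,5,6,7,8}→60
  7 left: {0,1,2,4,5,6,7}→105  {0,1,2,5,6,7,8}→210  {0,2,3,4,5,6,7}→35  {0,2,4,5,6,7,8}→105  {1,2,3,4,5,6,7}→140  {1,2,4,5,6,7,8}→420  {1,3,4,5,6,7,8}→420  {2,3,4,5,6,7,8}→140
  placing 0:c first → 1120 extensions
  placing 1:z first → 280 extensions
  placing 3:x first → 840 extensions
  placing 8:y first → 280 extensions
total linear extensions = 2520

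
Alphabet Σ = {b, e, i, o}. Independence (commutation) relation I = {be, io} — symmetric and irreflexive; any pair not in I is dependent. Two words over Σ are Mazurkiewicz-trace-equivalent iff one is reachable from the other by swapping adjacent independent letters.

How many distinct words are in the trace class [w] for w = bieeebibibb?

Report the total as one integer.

drop 0:b onto floor
drop 1:i onto {0:b}
drop 2:e onto {1:i}
drop 3:e onto {2:e}
drop 4:e onto {3:e}
drop 5:b onto {1:i}
drop 6:i onto {4:e, 5:b}
drop 7:b onto {6:i}
drop 8:i onto {7:b}
drop 9:b onto {8:i}
drop 10:b onto {9:b}
ground layer = {0:b}
drop-orders for the pieces not yet dropped (sum over which currently-grounded one goes next):
  1 to go: {10} 1
  2 to go: {9,10} 1
  3 to go: {8,9,10} 1
  4 to go: {7,8,9,10} 1
  5 to go: {6,7,8,9,10} 1
  6 to go: {4,6,7,8,9,10} 1  {5,6,7,8,9,10} 1
  7 to go: {3,4,6,7,8,9,10} 1  {4,5,6,7,8,9,10} 2
  8 to go: {2,3,4,6,7,8,9,10} 1  {3,4,5,6,7,8,9,10} 3
  9 to go: {2,3,4,5,6,7,8,9,10} 4
  if 0:b drops first: 4 orders

4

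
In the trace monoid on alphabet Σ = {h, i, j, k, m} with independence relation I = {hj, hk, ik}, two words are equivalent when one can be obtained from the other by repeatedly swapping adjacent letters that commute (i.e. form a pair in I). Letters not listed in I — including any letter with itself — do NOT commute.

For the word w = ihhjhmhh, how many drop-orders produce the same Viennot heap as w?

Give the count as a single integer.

4

piece 0:i — minimal
piece 1:h rests on {0:i}
piece 2:h rests on {1:h}
piece 3:j rests on {0:i}
piece 4:h rests on {2:h}
piece 5:m rests on {3:j, 4:h}
piece 6:h rests on {5:m}
piece 7:h rests on {6:h}
minimal pieces: {0:i}
ways to finish when only these pieces remain (= sum over removing one remaining piece with nothing left below it):
  1 left: {7}→1
  2 left: {6,7}→1
  3 left: {5,6,7}→1
  4 left: {3,5,6,7}→1  {4,5,6,7}→1
  5 left: {2,4,5,6,7}→1  {3,4,5,6,7}→2
  6 left: {1,2,4,5,6,7}→1  {2,3,4,5,6,7}→3
  placing 0:i first → 4 extensions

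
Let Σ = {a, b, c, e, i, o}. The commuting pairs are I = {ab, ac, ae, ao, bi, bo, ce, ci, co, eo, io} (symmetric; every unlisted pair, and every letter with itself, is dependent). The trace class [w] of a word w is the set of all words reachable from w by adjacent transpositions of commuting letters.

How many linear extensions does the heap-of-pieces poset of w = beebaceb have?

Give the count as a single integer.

16

0(b) covers ∅
1(e) covers 0:b
2(e) covers 1:e
3(b) covers 2:e
4(a) covers ∅
5(c) covers 3:b
6(e) covers 3:b
7(b) covers 5:c, 6:e
floor of heap: 0:b, 4:a
completions by unplaced set U, small U first (add the entries for U minus each lowest piece of U):
  |U|=1: {4}:1  {7}:1
  |U|=2: {4,7}:2  {5,7}:1  {6,7}:1
  |U|=3: {4,5,7}:3  {4,6,7}:3  {5,6,7}:2
  |U|=4: {3,5,6,7}:2  {4,5,6,7}:8
  |U|=5: {2,3,5,6,7}:2  {3,4,5,6,7}:10
  |U|=6: {1,2,3,5,6,7}:2  {2,3,4,5,6,7}:12
  start at 0(b): 14
  start at 4(a): 2
sum over floor = 16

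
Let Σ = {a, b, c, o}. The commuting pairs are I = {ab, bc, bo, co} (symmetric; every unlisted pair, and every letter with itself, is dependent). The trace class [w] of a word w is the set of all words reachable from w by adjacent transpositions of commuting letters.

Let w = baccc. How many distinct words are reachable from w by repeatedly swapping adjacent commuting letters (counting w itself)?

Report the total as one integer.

5

0(b) covers ∅
1(a) covers ∅
2(c) covers 1:a
3(c) covers 2:c
4(c) covers 3:c
floor of heap: 0:b, 1:a
completions by unplaced set U, small U first (add the entries for U minus each lowest piece of U):
  |U|=1: {0}:1  {4}:1
  |U|=2: {0,4}:2  {3,4}:1
  |U|=3: {0,3,4}:3  {2,3,4}:1
  start at 0(b): 1
  start at 1(a): 4
sum over floor = 5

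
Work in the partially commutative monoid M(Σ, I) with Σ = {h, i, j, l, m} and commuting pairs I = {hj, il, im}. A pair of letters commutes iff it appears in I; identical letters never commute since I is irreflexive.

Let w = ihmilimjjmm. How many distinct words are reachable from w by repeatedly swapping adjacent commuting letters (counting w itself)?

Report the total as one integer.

piece 0:i — minimal
piece 1:h rests on {0:i}
piece 2:m rests on {1:h}
piece 3:i rests on {1:h}
piece 4:l rests on {2:m}
piece 5:i rests on {3:i}
piece 6:m rests on {4:l}
piece 7:j rests on {5:i, 6:m}
piece 8:j rests on {7:j}
piece 9:m rests on {8:j}
piece 10:m rests on {9:m}
minimal pieces: {0:i}
ways to finish when only these pieces remain (= sum over removing one remaining piece with nothing left below it):
  1 left: {10}→1
  2 left: {9,10}→1
  3 left: {8,9,10}→1
  4 left: {7,8,9,10}→1
  5 left: {5,7,8,9,10}→1  {6,7,8,9,10}→1
  6 left: {3,5,7,8,9,10}→1  {4,6,7,8,9,10}→1  {5,6,7,8,9,10}→2
  7 left: {2,4,6,7,8,9,10}→1  {3,5,6,7,8,9,10}→3  {4,5,6,7,8,9,10}→3
  8 left: {2,4,5,6,7,8,9,10}→4  {3,4,5,6,7,8,9,10}→6
  9 left: {2,3,4,5,6,7,8,9,10}→10
  placing 0:i first → 10 extensions

10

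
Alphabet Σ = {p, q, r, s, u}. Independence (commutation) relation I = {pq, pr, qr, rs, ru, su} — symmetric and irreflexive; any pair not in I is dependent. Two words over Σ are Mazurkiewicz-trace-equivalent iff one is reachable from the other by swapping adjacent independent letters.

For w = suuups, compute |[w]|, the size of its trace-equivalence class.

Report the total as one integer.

4

0(s) covers ∅
1(u) covers ∅
2(u) covers 1:u
3(u) covers 2:u
4(p) covers 0:s, 3:u
5(s) covers 4:p
floor of heap: 0:s, 1:u
completions by unplaced set U, small U first (add the entries for U minus each lowest piece of U):
  |U|=1: {5}:1
  |U|=2: {4,5}:1
  |U|=3: {0,4,5}:1  {3,4,5}:1
  |U|=4: {0,3,4,5}:2  {2,3,4,5}:1
  start at 0(s): 1
  start at 1(u): 3
sum over floor = 4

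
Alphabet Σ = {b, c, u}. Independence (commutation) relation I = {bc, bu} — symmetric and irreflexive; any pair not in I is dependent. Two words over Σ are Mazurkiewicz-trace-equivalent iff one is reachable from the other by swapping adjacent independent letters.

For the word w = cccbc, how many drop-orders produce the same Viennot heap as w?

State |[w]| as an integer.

#0=c has no predecessor
#1=c depends on [0:c]
#2=c depends on [1:c]
#3=b has no predecessor
#4=c depends on [2:c]
sources: [0:c, 3:b]
N(rest) = Σ N(rest − s) over sources s of rest; N(one piece) = 1:
  size 1 → [3]=1  [4]=1
  size 2 → [2,4]=1  [3,4]=2
  size 3 → [1,2,4]=1  [2,3,4]=3
  first=0(c) contributes 4
  first=3(b) contributes 1
|[w]| = 5

5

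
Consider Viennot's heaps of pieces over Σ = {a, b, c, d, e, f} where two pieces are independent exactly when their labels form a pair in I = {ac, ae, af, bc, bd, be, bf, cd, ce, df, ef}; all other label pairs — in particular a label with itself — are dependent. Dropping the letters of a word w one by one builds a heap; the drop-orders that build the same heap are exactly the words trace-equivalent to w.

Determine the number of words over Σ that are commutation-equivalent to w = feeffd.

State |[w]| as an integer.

drop 0:f onto floor
drop 1:e onto floor
drop 2:e onto {1:e}
drop 3:f onto {0:f}
drop 4:f onto {3:f}
drop 5:d onto {2:e}
ground layer = {0:f, 1:e}
drop-orders for the pieces not yet dropped (sum over which currently-grounded one goes next):
  1 to go: {4} 1  {5} 1
  2 to go: {2,5} 1  {3,4} 1  {4,5} 2
  3 to go: {0,3,4} 1  {1,2,5} 1  {2,4,5} 3  {3,4,5} 3
  4 to go: {0,3,4,5} 4  {1,2,4,5} 4  {2,3,4,5} 6
  if 0:f drops first: 10 orders
  if 1:e drops first: 10 orders
heap linearizations: 20

20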